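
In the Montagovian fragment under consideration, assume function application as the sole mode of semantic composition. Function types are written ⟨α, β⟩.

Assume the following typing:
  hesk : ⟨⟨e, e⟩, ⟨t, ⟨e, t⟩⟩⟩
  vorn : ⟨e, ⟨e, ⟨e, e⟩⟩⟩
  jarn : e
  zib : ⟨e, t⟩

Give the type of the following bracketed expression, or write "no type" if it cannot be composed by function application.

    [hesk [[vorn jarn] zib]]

[vorn jarn]: vorn is ⟨e, ⟨e, ⟨e, e⟩⟩⟩, jarn is e; result ⟨e, ⟨e, e⟩⟩.
[[vorn jarn] zib]: ⟨e, ⟨e, e⟩⟩ and ⟨e, t⟩ cannot combine by function application — type clash.

no type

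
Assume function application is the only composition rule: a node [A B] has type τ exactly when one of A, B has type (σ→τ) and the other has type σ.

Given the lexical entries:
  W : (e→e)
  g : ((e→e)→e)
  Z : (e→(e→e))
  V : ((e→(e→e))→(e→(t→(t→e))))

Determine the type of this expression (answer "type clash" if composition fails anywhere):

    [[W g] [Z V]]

At [W g], g : ((e→e)→e) takes W : (e→e), giving e.
At [Z V], V : ((e→(e→e))→(e→(t→(t→e)))) takes Z : (e→(e→e)), giving (e→(t→(t→e))).
At [[W g] [Z V]], [Z V] : (e→(t→(t→e))) takes [W g] : e, giving (t→(t→e)).

(t→(t→e))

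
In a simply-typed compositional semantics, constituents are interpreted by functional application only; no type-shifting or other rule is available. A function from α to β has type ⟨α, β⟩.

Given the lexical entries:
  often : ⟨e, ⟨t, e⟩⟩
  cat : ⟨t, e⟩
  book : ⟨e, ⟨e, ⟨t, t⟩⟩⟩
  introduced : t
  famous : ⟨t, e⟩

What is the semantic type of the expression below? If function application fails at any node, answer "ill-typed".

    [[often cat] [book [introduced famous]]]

[often cat]: ⟨e, ⟨t, e⟩⟩ and ⟨t, e⟩ cannot combine by function application — type clash.

ill-typed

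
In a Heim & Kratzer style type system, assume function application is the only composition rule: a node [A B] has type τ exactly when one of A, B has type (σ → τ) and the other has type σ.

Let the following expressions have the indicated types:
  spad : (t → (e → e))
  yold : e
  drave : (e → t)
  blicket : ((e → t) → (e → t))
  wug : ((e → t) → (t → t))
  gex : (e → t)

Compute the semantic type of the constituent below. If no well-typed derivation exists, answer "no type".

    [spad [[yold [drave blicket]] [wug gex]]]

At [drave blicket], blicket : ((e → t) → (e → t)) takes drave : (e → t), giving (e → t).
At [yold [drave blicket]], [drave blicket] : (e → t) takes yold : e, giving t.
At [wug gex], wug : ((e → t) → (t → t)) takes gex : (e → t), giving (t → t).
At [[yold [drave blicket]] [wug gex]], [wug gex] : (t → t) takes [yold [drave blicket]] : t, giving t.
At [spad [[yold [drave blicket]] [wug gex]]], spad : (t → (e → e)) takes [[yold [drave blicket]] [wug gex]] : t, giving (e → e).

(e → e)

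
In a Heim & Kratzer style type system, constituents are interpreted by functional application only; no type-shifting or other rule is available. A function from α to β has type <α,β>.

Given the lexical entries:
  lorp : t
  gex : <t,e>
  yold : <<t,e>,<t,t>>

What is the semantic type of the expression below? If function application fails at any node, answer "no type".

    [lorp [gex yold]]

[gex yold] — yold of type <<t,e>,<t,t>> combines with gex of type <t,e>: type <t,t>.
[lorp [gex yold]] — [gex yold] of type <t,t> combines with lorp of type t: type t.

t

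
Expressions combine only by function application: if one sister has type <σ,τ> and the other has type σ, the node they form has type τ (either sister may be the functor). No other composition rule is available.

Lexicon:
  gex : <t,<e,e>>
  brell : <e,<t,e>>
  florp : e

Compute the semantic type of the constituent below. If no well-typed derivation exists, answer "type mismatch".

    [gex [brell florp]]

[brell florp] — brell of type <e,<t,e>> combines with florp of type e: type <t,e>.
[gex [brell florp]]: <t,<e,e>> and <t,e> cannot combine by function application — type clash.

type mismatch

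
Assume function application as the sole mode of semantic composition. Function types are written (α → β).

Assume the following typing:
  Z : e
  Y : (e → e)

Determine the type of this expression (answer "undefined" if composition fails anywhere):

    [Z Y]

[Z Y] — Y of type (e → e) combines with Z of type e: type e.

e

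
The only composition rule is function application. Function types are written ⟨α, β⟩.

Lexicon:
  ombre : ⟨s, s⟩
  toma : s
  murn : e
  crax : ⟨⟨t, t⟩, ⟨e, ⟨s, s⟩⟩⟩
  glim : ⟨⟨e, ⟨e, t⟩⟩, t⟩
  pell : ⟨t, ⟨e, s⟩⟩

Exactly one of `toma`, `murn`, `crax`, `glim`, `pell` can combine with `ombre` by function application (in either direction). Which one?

toma

toma — combines: ombre : ⟨s, s⟩ takes toma : s as argument, giving s.
murn : e — ombre needs s; murn needs nothing (atomic); neither fits.
crax : ⟨⟨t, t⟩, ⟨e, ⟨s, s⟩⟩⟩ — ombre needs s; crax needs ⟨t, t⟩; neither fits.
glim : ⟨⟨e, ⟨e, t⟩⟩, t⟩ — ombre needs s; glim needs ⟨e, ⟨e, t⟩⟩; neither fits.
pell : ⟨t, ⟨e, s⟩⟩ — ombre needs s; pell needs t; neither fits.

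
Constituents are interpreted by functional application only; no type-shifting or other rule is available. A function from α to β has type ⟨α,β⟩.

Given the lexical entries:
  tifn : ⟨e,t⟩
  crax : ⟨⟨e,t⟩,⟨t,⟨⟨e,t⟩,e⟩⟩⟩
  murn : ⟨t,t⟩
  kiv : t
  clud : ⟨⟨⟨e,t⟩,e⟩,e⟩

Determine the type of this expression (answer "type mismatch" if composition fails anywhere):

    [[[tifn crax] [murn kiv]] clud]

e

[tifn crax]: functor crax : ⟨⟨e,t⟩,⟨t,⟨⟨e,t⟩,e⟩⟩⟩, argument tifn : ⟨e,t⟩; result ⟨t,⟨⟨e,t⟩,e⟩⟩.
[murn kiv]: functor murn : ⟨t,t⟩, argument kiv : t; result t.
[[tifn crax] [murn kiv]]: functor [tifn crax] : ⟨t,⟨⟨e,t⟩,e⟩⟩, argument [murn kiv] : t; result ⟨⟨e,t⟩,e⟩.
[[[tifn crax] [murn kiv]] clud]: functor clud : ⟨⟨⟨e,t⟩,e⟩,e⟩, argument [[tifn crax] [murn kiv]] : ⟨⟨e,t⟩,e⟩; result e.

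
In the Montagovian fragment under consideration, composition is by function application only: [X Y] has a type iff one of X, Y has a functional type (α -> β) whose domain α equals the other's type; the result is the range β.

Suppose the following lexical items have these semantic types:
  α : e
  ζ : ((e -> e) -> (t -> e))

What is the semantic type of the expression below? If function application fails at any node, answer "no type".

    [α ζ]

no type

[α ζ]: e with ((e -> e) -> (t -> e)) — neither is a function whose domain matches the other; composition fails here.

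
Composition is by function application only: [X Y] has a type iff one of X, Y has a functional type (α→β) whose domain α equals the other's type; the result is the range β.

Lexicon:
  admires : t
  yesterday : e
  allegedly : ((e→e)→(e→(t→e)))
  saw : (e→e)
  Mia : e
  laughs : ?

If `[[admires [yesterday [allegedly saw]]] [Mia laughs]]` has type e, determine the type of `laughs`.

[[admires [yesterday [allegedly saw]]] [Mia laughs]] must have type e. The sister [admires [yesterday [allegedly saw]]] has type e; that is not a function onto e, so [Mia laughs] must be the functor, of type (e→e).
[Mia laughs] must have type (e→e). The sister Mia has type e; that is not a function onto (e→e), so laughs must be the functor, of type (e→(e→e)).

(e→(e→e))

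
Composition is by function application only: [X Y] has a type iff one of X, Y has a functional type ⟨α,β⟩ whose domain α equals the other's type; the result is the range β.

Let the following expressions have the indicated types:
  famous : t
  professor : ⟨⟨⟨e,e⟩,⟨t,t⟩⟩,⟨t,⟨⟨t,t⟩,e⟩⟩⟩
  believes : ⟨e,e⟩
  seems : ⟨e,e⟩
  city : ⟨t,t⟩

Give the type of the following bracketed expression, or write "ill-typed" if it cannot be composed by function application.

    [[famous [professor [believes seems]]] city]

[believes seems]: ⟨e,e⟩ and ⟨e,e⟩ cannot combine by function application — type clash.

ill-typed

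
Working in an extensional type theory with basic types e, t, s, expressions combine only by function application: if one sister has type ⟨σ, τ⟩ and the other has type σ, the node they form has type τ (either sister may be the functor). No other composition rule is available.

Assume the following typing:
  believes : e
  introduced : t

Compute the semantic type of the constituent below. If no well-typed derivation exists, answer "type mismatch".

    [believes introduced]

type mismatch

At [believes introduced]: neither e nor t can take the other as argument; the node is ill-typed.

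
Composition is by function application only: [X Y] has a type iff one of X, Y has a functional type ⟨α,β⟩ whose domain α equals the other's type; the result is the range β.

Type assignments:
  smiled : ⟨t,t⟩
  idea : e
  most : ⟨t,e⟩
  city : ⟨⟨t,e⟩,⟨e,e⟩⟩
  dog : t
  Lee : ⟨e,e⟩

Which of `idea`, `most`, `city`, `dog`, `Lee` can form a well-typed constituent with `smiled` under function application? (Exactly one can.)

idea : e — does not combine with smiled.
most : ⟨t,e⟩ — does not combine with smiled.
city : ⟨⟨t,e⟩,⟨e,e⟩⟩ — does not combine with smiled.
dog — combines: smiled : ⟨t,t⟩ takes dog : t as argument, giving t.
Lee : ⟨e,e⟩ — does not combine with smiled.

dog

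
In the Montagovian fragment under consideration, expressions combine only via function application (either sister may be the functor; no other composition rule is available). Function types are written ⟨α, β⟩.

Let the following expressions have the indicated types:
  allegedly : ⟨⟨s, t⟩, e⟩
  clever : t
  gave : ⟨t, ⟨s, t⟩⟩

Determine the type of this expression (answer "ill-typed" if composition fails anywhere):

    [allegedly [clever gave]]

[clever gave] — gave of type ⟨t, ⟨s, t⟩⟩ combines with clever of type t: type ⟨s, t⟩.
[allegedly [clever gave]] — allegedly of type ⟨⟨s, t⟩, e⟩ combines with [clever gave] of type ⟨s, t⟩: type e.

e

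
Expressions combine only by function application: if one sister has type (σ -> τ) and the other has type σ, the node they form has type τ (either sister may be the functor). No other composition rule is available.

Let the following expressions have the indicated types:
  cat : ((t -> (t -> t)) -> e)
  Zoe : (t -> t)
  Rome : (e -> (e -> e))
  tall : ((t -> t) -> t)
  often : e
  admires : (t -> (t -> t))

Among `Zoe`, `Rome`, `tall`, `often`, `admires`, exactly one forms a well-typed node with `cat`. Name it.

Zoe : (t -> t) — does not combine with cat.
Rome : (e -> (e -> e)) — does not combine with cat.
tall : ((t -> t) -> t) — does not combine with cat.
often : e — does not combine with cat.
admires — combines: cat : ((t -> (t -> t)) -> e) takes admires : (t -> (t -> t)) as argument, giving e.

admires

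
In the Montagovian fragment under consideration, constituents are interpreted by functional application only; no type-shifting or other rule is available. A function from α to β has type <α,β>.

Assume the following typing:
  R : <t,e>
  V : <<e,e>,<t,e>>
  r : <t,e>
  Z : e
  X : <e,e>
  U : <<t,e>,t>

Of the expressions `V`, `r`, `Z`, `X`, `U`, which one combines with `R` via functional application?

U

V : <<e,e>,<t,e>> — neither side's domain matches the other.
r : <t,e> — neither side's domain matches the other.
Z : e — neither side's domain matches the other.
X : <e,e> — neither side's domain matches the other.
U — combines: U : <<t,e>,t> takes R : <t,e> as argument, giving t.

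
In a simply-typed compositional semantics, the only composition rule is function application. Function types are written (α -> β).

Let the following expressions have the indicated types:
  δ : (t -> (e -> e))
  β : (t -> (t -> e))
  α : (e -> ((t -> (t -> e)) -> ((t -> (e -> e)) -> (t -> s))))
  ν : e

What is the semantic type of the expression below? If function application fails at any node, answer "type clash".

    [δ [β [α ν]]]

[α ν]: α is (e -> ((t -> (t -> e)) -> ((t -> (e -> e)) -> (t -> s)))), ν is e; result ((t -> (t -> e)) -> ((t -> (e -> e)) -> (t -> s))).
[β [α ν]]: [α ν] is ((t -> (t -> e)) -> ((t -> (e -> e)) -> (t -> s))), β is (t -> (t -> e)); result ((t -> (e -> e)) -> (t -> s)).
[δ [β [α ν]]]: [β [α ν]] is ((t -> (e -> e)) -> (t -> s)), δ is (t -> (e -> e)); result (t -> s).

(t -> s)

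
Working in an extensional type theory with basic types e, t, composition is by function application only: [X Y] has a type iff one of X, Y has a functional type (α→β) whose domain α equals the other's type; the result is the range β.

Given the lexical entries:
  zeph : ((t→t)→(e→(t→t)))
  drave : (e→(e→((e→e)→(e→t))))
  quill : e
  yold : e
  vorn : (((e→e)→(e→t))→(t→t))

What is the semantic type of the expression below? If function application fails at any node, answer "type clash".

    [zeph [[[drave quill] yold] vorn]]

[drave quill]: functor drave : (e→(e→((e→e)→(e→t)))), argument quill : e; result (e→((e→e)→(e→t))).
[[drave quill] yold]: functor [drave quill] : (e→((e→e)→(e→t))), argument yold : e; result ((e→e)→(e→t)).
[[[drave quill] yold] vorn]: functor vorn : (((e→e)→(e→t))→(t→t)), argument [[drave quill] yold] : ((e→e)→(e→t)); result (t→t).
[zeph [[[drave quill] yold] vorn]]: functor zeph : ((t→t)→(e→(t→t))), argument [[[drave quill] yold] vorn] : (t→t); result (e→(t→t)).

(e→(t→t))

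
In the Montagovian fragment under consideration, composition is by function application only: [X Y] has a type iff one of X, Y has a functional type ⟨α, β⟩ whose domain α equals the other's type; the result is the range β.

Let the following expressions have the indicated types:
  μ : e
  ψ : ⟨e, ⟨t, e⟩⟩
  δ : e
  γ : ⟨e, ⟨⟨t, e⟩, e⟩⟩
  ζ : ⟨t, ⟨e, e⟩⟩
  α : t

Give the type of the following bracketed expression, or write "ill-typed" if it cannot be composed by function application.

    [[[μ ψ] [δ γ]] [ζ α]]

[μ ψ]: ⟨e, ⟨t, e⟩⟩ applied to e yields ⟨t, e⟩.
[δ γ]: ⟨e, ⟨⟨t, e⟩, e⟩⟩ applied to e yields ⟨⟨t, e⟩, e⟩.
[[μ ψ] [δ γ]]: ⟨⟨t, e⟩, e⟩ applied to ⟨t, e⟩ yields e.
[ζ α]: ⟨t, ⟨e, e⟩⟩ applied to t yields ⟨e, e⟩.
[[[μ ψ] [δ γ]] [ζ α]]: ⟨e, e⟩ applied to e yields e.

e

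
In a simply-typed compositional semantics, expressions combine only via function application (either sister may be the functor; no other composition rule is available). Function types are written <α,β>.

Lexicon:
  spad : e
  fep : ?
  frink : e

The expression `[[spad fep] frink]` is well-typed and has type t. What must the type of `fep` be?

<e,<e,t>>

[[spad fep] frink] must have type t. The sister frink has type e; that is not a function onto t, so [spad fep] must be the functor, of type <e,t>.
[spad fep] must have type <e,t>. The sister spad has type e; that is not a function onto <e,t>, so fep must be the functor, of type <e,<e,t>>.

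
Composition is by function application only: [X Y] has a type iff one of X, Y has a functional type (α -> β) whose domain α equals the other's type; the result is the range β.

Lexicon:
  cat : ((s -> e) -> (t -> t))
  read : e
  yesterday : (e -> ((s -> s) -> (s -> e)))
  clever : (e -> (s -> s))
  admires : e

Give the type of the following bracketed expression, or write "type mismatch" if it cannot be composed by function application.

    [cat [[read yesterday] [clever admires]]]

[read yesterday] — yesterday of type (e -> ((s -> s) -> (s -> e))) combines with read of type e: type ((s -> s) -> (s -> e)).
[clever admires] — clever of type (e -> (s -> s)) combines with admires of type e: type (s -> s).
[[read yesterday] [clever admires]] — [read yesterday] of type ((s -> s) -> (s -> e)) combines with [clever admires] of type (s -> s): type (s -> e).
[cat [[read yesterday] [clever admires]]] — cat of type ((s -> e) -> (t -> t)) combines with [[read yesterday] [clever admires]] of type (s -> e): type (t -> t).

(t -> t)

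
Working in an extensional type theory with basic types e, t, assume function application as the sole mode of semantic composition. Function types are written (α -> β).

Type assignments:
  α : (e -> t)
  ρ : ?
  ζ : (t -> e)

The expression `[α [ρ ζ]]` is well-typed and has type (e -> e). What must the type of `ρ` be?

((t -> e) -> ((e -> t) -> (e -> e)))

For [α [ρ ζ]] to have type (e -> e) with α of type (e -> t), [ρ ζ] must be the function: [ρ ζ] : ((e -> t) -> (e -> e)).
For [ρ ζ] to have type ((e -> t) -> (e -> e)) with ζ of type (t -> e), ρ must be the function: ρ : ((t -> e) -> ((e -> t) -> (e -> e))).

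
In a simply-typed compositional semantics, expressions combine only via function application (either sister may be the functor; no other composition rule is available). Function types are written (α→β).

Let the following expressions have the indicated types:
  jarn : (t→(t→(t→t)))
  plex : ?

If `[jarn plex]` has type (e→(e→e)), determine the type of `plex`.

For [jarn plex] to have type (e→(e→e)) with jarn of type (t→(t→(t→t))), plex must be the function: plex : ((t→(t→(t→t)))→(e→(e→e))).

((t→(t→(t→t)))→(e→(e→e)))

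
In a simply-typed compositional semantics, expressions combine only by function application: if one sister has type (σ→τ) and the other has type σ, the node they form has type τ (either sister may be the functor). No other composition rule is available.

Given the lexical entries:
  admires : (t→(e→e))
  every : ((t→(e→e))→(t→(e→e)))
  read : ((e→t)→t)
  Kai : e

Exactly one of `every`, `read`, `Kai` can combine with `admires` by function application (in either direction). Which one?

every

every — combines: every : ((t→(e→e))→(t→(e→e))) takes admires : (t→(e→e)) as argument, giving (t→(e→e)).
read : ((e→t)→t) — neither side's domain matches the other.
Kai : e — neither side's domain matches the other.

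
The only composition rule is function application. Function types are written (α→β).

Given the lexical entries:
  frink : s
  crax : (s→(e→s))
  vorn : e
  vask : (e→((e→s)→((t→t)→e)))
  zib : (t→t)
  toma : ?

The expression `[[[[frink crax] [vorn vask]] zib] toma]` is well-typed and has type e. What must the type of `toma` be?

(e→e)

At [[[[frink crax] [vorn vask]] zib] toma] (required: e): [[[frink crax] [vorn vask]] zib] is e, which is not a function with range e; hence toma is the functor — type (e→e).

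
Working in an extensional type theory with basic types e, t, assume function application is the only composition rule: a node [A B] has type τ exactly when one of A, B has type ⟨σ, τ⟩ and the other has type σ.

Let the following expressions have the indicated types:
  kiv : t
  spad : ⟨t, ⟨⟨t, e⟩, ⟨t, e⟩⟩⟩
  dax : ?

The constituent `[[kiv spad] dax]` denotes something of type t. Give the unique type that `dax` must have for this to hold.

At [[kiv spad] dax] (required: t): [kiv spad] is ⟨⟨t, e⟩, ⟨t, e⟩⟩, which is not a function with range t; hence dax is the functor — type ⟨⟨⟨t, e⟩, ⟨t, e⟩⟩, t⟩.

⟨⟨⟨t, e⟩, ⟨t, e⟩⟩, t⟩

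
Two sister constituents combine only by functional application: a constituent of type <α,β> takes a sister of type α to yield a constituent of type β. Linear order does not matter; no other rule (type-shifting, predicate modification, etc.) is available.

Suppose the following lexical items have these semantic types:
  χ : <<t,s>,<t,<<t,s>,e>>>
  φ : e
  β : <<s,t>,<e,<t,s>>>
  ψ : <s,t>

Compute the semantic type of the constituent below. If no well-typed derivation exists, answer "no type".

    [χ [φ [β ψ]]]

[β ψ]: <<s,t>,<e,<t,s>>> applied to <s,t> yields <e,<t,s>>.
[φ [β ψ]]: <e,<t,s>> applied to e yields <t,s>.
[χ [φ [β ψ]]]: <<t,s>,<t,<<t,s>,e>>> applied to <t,s> yields <t,<<t,s>,e>>.

<t,<<t,s>,e>>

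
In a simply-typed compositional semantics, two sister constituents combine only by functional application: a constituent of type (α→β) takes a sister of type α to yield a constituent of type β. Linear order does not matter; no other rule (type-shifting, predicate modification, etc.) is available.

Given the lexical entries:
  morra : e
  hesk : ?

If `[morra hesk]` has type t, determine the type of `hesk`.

(e→t)

For [morra hesk] to have type t with morra of type e, hesk must be the function: hesk : (e→t).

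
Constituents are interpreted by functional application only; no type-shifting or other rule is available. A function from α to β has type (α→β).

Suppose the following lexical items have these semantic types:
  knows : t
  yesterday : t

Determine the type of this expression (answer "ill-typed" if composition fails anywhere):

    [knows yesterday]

ill-typed

[knows yesterday]: t with t — neither is a function whose domain matches the other; composition fails here.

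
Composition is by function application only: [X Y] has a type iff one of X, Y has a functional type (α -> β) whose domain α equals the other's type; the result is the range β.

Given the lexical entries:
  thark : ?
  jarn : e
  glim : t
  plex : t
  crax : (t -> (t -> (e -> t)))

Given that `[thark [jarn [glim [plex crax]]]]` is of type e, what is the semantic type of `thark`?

(t -> e)

At [thark [jarn [glim [plex crax]]]] (required: e): [jarn [glim [plex crax]]] is t, which is not a function with range e; hence thark is the functor — type (t -> e).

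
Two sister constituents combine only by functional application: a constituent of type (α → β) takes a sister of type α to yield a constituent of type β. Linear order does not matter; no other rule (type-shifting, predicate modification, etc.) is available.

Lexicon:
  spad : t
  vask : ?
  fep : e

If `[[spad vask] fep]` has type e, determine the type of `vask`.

[[spad vask] fep] must have type e. The sister fep has type e; that is not a function onto e, so [spad vask] must be the functor, of type (e → e).
[spad vask] must have type (e → e). The sister spad has type t; that is not a function onto (e → e), so vask must be the functor, of type (t → (e → e)).

(t → (e → e))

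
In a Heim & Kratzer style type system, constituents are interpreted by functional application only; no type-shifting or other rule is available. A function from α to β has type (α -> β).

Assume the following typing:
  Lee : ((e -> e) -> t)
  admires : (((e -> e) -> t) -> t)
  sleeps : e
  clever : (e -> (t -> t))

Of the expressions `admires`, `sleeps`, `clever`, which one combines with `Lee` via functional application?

admires

admires — combines: admires : (((e -> e) -> t) -> t) takes Lee : ((e -> e) -> t) as argument, giving t.
sleeps : e — no; Lee wants (e -> e), and sleeps wants nothing (atomic).
clever : (e -> (t -> t)) — no; Lee wants (e -> e), and clever wants e.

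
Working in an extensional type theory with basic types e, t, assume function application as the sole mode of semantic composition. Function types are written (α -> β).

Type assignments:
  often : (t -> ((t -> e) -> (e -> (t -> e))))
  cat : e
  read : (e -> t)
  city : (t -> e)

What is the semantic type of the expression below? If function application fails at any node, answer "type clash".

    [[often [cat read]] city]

(e -> (t -> e))

[cat read]: read is (e -> t), cat is e; result t.
[often [cat read]]: often is (t -> ((t -> e) -> (e -> (t -> e)))), [cat read] is t; result ((t -> e) -> (e -> (t -> e))).
[[often [cat read]] city]: [often [cat read]] is ((t -> e) -> (e -> (t -> e))), city is (t -> e); result (e -> (t -> e)).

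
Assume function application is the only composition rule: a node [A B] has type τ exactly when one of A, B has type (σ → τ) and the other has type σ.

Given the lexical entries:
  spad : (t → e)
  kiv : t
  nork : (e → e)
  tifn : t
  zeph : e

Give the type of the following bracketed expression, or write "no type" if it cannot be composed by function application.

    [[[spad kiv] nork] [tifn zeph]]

[spad kiv]: functor spad : (t → e), argument kiv : t; result e.
[[spad kiv] nork]: functor nork : (e → e), argument [spad kiv] : e; result e.
At [tifn zeph]: neither t nor e can take the other as argument; the node is ill-typed.

no type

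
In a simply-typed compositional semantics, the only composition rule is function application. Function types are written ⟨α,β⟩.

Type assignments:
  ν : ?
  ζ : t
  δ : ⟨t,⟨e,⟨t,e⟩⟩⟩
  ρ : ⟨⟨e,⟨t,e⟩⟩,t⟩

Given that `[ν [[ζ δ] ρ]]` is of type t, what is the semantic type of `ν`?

[ν [[ζ δ] ρ]] is required to be t. [[ζ δ] ρ] : t cannot yield t as functor, so ν : ⟨t,t⟩.

⟨t,t⟩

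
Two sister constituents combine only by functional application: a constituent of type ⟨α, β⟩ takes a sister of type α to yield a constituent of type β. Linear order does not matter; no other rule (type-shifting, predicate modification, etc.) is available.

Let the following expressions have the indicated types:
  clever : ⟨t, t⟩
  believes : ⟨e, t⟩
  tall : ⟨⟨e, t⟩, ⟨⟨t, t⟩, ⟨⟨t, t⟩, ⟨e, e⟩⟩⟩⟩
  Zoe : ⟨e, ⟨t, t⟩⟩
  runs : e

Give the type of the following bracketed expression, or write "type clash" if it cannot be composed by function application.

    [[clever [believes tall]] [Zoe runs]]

⟨e, e⟩

[believes tall] — tall of type ⟨⟨e, t⟩, ⟨⟨t, t⟩, ⟨⟨t, t⟩, ⟨e, e⟩⟩⟩⟩ combines with believes of type ⟨e, t⟩: type ⟨⟨t, t⟩, ⟨⟨t, t⟩, ⟨e, e⟩⟩⟩.
[clever [believes tall]] — [believes tall] of type ⟨⟨t, t⟩, ⟨⟨t, t⟩, ⟨e, e⟩⟩⟩ combines with clever of type ⟨t, t⟩: type ⟨⟨t, t⟩, ⟨e, e⟩⟩.
[Zoe runs] — Zoe of type ⟨e, ⟨t, t⟩⟩ combines with runs of type e: type ⟨t, t⟩.
[[clever [believes tall]] [Zoe runs]] — [clever [believes tall]] of type ⟨⟨t, t⟩, ⟨e, e⟩⟩ combines with [Zoe runs] of type ⟨t, t⟩: type ⟨e, e⟩.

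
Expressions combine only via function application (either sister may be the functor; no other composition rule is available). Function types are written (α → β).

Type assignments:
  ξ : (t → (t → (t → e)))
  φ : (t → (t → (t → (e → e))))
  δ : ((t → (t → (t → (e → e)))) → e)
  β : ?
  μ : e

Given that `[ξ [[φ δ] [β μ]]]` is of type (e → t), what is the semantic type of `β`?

(e → (e → ((t → (t → (t → e))) → (e → t))))

At [ξ [[φ δ] [β μ]]] (required: (e → t)): ξ is (t → (t → (t → e))), which is not a function with range (e → t); hence [[φ δ] [β μ]] is the functor — type ((t → (t → (t → e))) → (e → t)).
At [[φ δ] [β μ]] (required: ((t → (t → (t → e))) → (e → t))): [φ δ] is e, which is not a function with range ((t → (t → (t → e))) → (e → t)); hence [β μ] is the functor — type (e → ((t → (t → (t → e))) → (e → t))).
At [β μ] (required: (e → ((t → (t → (t → e))) → (e → t)))): μ is e, which is not a function with range (e → ((t → (t → (t → e))) → (e → t))); hence β is the functor — type (e → (e → ((t → (t → (t → e))) → (e → t)))).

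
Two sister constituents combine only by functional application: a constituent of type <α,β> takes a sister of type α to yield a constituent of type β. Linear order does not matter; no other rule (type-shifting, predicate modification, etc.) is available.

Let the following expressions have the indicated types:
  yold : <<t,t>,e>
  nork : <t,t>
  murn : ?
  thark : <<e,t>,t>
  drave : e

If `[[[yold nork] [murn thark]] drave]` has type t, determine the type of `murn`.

For [[[yold nork] [murn thark]] drave] to have type t with drave of type e, [[yold nork] [murn thark]] must be the function: [[yold nork] [murn thark]] : <e,t>.
For [[yold nork] [murn thark]] to have type <e,t> with [yold nork] of type e, [murn thark] must be the function: [murn thark] : <e,<e,t>>.
For [murn thark] to have type <e,<e,t>> with thark of type <<e,t>,t>, murn must be the function: murn : <<<e,t>,t>,<e,<e,t>>>.

<<<e,t>,t>,<e,<e,t>>>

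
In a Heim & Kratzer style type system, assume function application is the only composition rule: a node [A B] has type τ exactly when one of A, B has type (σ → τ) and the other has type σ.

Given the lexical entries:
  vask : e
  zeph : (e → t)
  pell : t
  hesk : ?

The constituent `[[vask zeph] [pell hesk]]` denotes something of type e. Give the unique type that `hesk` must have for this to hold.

(t → (t → e))

At [[vask zeph] [pell hesk]] (required: e): [vask zeph] is t, which is not a function with range e; hence [pell hesk] is the functor — type (t → e).
At [pell hesk] (required: (t → e)): pell is t, which is not a function with range (t → e); hence hesk is the functor — type (t → (t → e)).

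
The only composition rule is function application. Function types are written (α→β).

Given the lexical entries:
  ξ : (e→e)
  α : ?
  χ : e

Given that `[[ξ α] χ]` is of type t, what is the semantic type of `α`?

((e→e)→(e→t))

[[ξ α] χ] must have type t. The sister χ has type e; that is not a function onto t, so [ξ α] must be the functor, of type (e→t).
[ξ α] must have type (e→t). The sister ξ has type (e→e); that is not a function onto (e→t), so α must be the functor, of type ((e→e)→(e→t)).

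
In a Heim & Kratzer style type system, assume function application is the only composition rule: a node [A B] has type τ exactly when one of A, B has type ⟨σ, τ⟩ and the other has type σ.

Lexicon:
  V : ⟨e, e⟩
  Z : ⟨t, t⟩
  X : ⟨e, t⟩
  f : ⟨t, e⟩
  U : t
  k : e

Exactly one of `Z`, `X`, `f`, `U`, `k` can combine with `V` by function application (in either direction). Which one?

k

Z : ⟨t, t⟩ — V needs e; Z needs t; neither fits.
X : ⟨e, t⟩ — V needs e; X needs e; neither fits.
f : ⟨t, e⟩ — V needs e; f needs t; neither fits.
U : t — V needs e; U needs nothing (atomic); neither fits.
k — combines: V : ⟨e, e⟩ takes k : e as argument, giving e.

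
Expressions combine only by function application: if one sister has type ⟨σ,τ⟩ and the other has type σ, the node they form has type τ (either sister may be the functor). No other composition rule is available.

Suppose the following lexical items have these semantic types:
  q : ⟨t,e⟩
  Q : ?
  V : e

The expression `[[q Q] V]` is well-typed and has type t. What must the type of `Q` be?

⟨⟨t,e⟩,⟨e,t⟩⟩

[[q Q] V] is required to be t. V : e cannot yield t as functor, so [q Q] : ⟨e,t⟩.
[q Q] is required to be ⟨e,t⟩. q : ⟨t,e⟩ cannot yield ⟨e,t⟩ as functor, so Q : ⟨⟨t,e⟩,⟨e,t⟩⟩.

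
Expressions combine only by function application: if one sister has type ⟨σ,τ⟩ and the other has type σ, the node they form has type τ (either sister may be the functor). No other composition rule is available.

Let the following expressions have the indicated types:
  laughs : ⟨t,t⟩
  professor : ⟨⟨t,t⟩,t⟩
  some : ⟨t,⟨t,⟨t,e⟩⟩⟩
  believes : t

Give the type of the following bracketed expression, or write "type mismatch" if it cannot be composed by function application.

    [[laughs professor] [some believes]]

⟨t,e⟩

[laughs professor]: professor is ⟨⟨t,t⟩,t⟩, laughs is ⟨t,t⟩; result t.
[some believes]: some is ⟨t,⟨t,⟨t,e⟩⟩⟩, believes is t; result ⟨t,⟨t,e⟩⟩.
[[laughs professor] [some believes]]: [some believes] is ⟨t,⟨t,e⟩⟩, [laughs professor] is t; result ⟨t,e⟩.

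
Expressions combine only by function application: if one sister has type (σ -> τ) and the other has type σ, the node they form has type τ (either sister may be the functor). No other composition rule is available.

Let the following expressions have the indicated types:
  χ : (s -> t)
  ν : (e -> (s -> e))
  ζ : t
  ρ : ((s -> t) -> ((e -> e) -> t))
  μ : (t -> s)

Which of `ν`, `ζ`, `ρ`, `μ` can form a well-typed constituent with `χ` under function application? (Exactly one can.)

ρ

ν : (e -> (s -> e)) — no; χ wants s, and ν wants e.
ζ : t — no; χ wants s, and ζ wants nothing (atomic).
ρ — combines: ρ : ((s -> t) -> ((e -> e) -> t)) takes χ : (s -> t) as argument, giving ((e -> e) -> t).
μ : (t -> s) — no; χ wants s, and μ wants t.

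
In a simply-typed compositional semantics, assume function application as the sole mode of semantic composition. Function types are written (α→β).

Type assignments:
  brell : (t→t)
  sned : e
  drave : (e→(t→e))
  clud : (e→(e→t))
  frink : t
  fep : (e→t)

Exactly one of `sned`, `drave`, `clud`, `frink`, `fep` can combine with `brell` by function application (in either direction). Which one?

sned : e — brell needs t; sned needs nothing (atomic); neither fits.
drave : (e→(t→e)) — brell needs t; drave needs e; neither fits.
clud : (e→(e→t)) — brell needs t; clud needs e; neither fits.
frink — combines: brell : (t→t) takes frink : t as argument, giving t.
fep : (e→t) — brell needs t; fep needs e; neither fits.

frink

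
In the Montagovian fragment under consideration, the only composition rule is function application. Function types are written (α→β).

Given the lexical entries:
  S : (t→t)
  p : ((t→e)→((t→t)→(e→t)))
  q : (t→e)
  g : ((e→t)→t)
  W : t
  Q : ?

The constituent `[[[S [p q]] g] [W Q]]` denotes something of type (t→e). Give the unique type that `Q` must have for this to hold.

(t→(t→(t→e)))

At [[[S [p q]] g] [W Q]] (required: (t→e)): [[S [p q]] g] is t, which is not a function with range (t→e); hence [W Q] is the functor — type (t→(t→e)).
At [W Q] (required: (t→(t→e))): W is t, which is not a function with range (t→(t→e)); hence Q is the functor — type (t→(t→(t→e))).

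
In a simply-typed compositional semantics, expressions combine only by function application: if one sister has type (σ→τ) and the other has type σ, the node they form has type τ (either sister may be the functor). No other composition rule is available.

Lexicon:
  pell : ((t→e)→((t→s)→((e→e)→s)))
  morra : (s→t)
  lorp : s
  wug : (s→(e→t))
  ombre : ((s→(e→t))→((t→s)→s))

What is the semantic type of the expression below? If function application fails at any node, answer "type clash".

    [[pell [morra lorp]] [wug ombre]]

[morra lorp]: morra is (s→t), lorp is s; result t.
[pell [morra lorp]]: ((t→e)→((t→s)→((e→e)→s))) and t cannot combine by function application — type clash.

type clash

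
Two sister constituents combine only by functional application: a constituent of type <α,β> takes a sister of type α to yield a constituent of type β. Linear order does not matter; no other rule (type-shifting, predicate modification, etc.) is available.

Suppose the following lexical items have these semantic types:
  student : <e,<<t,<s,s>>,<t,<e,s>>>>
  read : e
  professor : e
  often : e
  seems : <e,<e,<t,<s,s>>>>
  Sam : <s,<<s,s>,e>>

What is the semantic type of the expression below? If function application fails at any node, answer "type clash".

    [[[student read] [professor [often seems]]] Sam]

[student read]: <e,<<t,<s,s>>,<t,<e,s>>>> applied to e yields <<t,<s,s>>,<t,<e,s>>>.
[often seems]: <e,<e,<t,<s,s>>>> applied to e yields <e,<t,<s,s>>>.
[professor [often seems]]: <e,<t,<s,s>>> applied to e yields <t,<s,s>>.
[[student read] [professor [often seems]]]: <<t,<s,s>>,<t,<e,s>>> applied to <t,<s,s>> yields <t,<e,s>>.
[[[student read] [professor [often seems]]] Sam]: <t,<e,s>> and <s,<<s,s>,e>> cannot combine by function application — type clash.

type clash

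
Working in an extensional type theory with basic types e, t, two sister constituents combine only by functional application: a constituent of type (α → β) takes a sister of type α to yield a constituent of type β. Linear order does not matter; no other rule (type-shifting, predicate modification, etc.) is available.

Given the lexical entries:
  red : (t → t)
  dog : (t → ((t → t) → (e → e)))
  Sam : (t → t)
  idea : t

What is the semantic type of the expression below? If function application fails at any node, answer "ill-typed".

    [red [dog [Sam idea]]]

[Sam idea]: Sam is (t → t), idea is t; result t.
[dog [Sam idea]]: dog is (t → ((t → t) → (e → e))), [Sam idea] is t; result ((t → t) → (e → e)).
[red [dog [Sam idea]]]: [dog [Sam idea]] is ((t → t) → (e → e)), red is (t → t); result (e → e).

(e → e)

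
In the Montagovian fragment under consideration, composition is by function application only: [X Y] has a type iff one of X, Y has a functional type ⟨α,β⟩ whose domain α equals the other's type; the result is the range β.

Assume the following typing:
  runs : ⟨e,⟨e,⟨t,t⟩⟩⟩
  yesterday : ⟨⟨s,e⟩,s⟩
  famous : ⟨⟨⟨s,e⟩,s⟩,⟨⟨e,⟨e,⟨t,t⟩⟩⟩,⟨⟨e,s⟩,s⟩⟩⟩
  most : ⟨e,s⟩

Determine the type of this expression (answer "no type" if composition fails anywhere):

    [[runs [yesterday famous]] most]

s

[yesterday famous]: ⟨⟨⟨s,e⟩,s⟩,⟨⟨e,⟨e,⟨t,t⟩⟩⟩,⟨⟨e,s⟩,s⟩⟩⟩ applied to ⟨⟨s,e⟩,s⟩ yields ⟨⟨e,⟨e,⟨t,t⟩⟩⟩,⟨⟨e,s⟩,s⟩⟩.
[runs [yesterday famous]]: ⟨⟨e,⟨e,⟨t,t⟩⟩⟩,⟨⟨e,s⟩,s⟩⟩ applied to ⟨e,⟨e,⟨t,t⟩⟩⟩ yields ⟨⟨e,s⟩,s⟩.
[[runs [yesterday famous]] most]: ⟨⟨e,s⟩,s⟩ applied to ⟨e,s⟩ yields s.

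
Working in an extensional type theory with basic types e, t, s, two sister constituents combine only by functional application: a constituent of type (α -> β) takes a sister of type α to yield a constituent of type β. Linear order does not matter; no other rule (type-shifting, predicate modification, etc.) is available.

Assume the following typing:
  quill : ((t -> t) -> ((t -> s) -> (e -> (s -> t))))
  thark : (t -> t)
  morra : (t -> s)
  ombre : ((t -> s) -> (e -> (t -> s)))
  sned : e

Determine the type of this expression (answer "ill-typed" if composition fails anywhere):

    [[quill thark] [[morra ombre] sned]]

(e -> (s -> t))

[quill thark]: ((t -> t) -> ((t -> s) -> (e -> (s -> t)))) applied to (t -> t) yields ((t -> s) -> (e -> (s -> t))).
[morra ombre]: ((t -> s) -> (e -> (t -> s))) applied to (t -> s) yields (e -> (t -> s)).
[[morra ombre] sned]: (e -> (t -> s)) applied to e yields (t -> s).
[[quill thark] [[morra ombre] sned]]: ((t -> s) -> (e -> (s -> t))) applied to (t -> s) yields (e -> (s -> t)).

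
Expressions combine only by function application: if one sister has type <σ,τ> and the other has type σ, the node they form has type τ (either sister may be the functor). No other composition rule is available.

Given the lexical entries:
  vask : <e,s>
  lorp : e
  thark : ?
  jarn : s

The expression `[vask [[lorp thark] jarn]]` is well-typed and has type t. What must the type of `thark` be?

<e,<s,<<e,s>,t>>>

At [vask [[lorp thark] jarn]] (required: t): vask is <e,s>, which is not a function with range t; hence [[lorp thark] jarn] is the functor — type <<e,s>,t>.
At [[lorp thark] jarn] (required: <<e,s>,t>): jarn is s, which is not a function with range <<e,s>,t>; hence [lorp thark] is the functor — type <s,<<e,s>,t>>.
At [lorp thark] (required: <s,<<e,s>,t>>): lorp is e, which is not a function with range <s,<<e,s>,t>>; hence thark is the functor — type <e,<s,<<e,s>,t>>>.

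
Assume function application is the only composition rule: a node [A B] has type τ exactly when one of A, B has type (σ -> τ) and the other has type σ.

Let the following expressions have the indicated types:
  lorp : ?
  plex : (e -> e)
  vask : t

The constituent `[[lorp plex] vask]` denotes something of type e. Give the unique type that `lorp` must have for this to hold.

[[lorp plex] vask] must have type e. The sister vask has type t; that is not a function onto e, so [lorp plex] must be the functor, of type (t -> e).
[lorp plex] must have type (t -> e). The sister plex has type (e -> e); that is not a function onto (t -> e), so lorp must be the functor, of type ((e -> e) -> (t -> e)).

((e -> e) -> (t -> e))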